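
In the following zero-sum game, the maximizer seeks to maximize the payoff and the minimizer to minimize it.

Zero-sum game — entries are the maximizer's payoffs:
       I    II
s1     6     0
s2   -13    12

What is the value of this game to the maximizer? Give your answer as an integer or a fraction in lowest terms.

Row minima are 0 and -13, so the maximizer's maximin is 0; column maxima are 6 and 12, so the minimizer's minimax is 6. These differ, so the equilibrium is in mixed strategies.
Let the maximizer play s1 with probability p. The minimizer is indifferent when 6p − 13(1−p) = 12(1−p), giving p = 25/31.
Let the minimizer play I with probability q. The maximizer is indifferent when 6q = −13q + 12(1−q), giving q = 12/31.
The value is 6·(12/31) + (0)·(19/31) = 72/31.

72/31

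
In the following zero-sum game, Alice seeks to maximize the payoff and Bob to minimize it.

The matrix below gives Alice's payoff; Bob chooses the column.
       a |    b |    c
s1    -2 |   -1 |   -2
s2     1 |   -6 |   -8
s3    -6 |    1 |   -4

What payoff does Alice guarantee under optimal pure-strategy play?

-2

Row minima: -2, -8, -6 → Alice's maximin is -2.
Column maxima: 1, 1, -2 → Bob's minimax is -2.
They coincide at (s1, c), so the value is -2.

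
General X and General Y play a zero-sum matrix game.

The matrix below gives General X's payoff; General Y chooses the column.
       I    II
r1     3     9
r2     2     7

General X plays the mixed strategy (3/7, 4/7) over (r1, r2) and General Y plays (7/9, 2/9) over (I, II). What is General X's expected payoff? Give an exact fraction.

Against (7/9, 2/9), each row's expected payoff is r1: 13/3; r2: 28/9.
Taking the (3/7, 4/7)-weighted average: (3/7)·(13/3) + (4/7)·(28/9) = 229/63.

229/63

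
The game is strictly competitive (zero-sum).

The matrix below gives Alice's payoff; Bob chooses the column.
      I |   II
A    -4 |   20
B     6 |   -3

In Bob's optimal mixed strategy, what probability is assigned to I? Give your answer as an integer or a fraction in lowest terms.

Row minima are -4 and -3, so Alice's maximin is -3; column maxima are 6 and 20, so Bob's minimax is 6. These differ, so the equilibrium is in mixed strategies.
Let Bob play I with probability q. Alice is indifferent when −4q + 20(1−q) = 6q − 3(1−q), giving q = 23/33.

23/33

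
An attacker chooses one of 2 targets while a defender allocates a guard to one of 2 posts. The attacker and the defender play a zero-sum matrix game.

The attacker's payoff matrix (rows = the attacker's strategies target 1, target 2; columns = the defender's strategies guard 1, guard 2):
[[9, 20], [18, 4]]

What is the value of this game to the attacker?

Row minima are 9 and 4, so the attacker's maximin is 9; column maxima are 18 and 20, so the defender's minimax is 18. These differ, so the equilibrium is in mixed strategies.
Let the attacker play target 1 with probability p. The defender is indifferent when 9p + 18(1−p) = 20p + 4(1−p), giving p = 14/25.
Let the defender play guard 1 with probability q. The attacker is indifferent when 9q + 20(1−q) = 18q + 4(1−q), giving q = 16/25.
The value is 9·(16/25) + (20)·(9/25) = 324/25.

324/25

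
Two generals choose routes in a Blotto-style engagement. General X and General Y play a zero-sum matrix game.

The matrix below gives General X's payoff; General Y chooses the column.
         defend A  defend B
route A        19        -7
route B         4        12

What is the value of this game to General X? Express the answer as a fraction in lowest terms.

Row minima are -7 and 4, so General X's maximin is 4; column maxima are 19 and 12, so General Y's minimax is 12. These differ, so the equilibrium is in mixed strategies.
Let General X play route A with probability p. General Y is indifferent when 19p + 4(1−p) = −7p + 12(1−p), giving p = 4/17.
Let General Y play defend A with probability q. General X is indifferent when 19q − 7(1−q) = 4q + 12(1−q), giving q = 19/34.
The value is 19·(19/34) + (-7)·(15/34) = 128/17.

128/17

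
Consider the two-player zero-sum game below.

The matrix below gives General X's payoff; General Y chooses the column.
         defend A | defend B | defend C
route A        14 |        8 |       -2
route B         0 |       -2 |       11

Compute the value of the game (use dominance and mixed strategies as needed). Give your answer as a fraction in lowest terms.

Column defend A is strictly dominated by defend B for General Y (it gives General X more in every row).
The remaining 2×2 game on (route A, route B) × (defend B, defend C) has no saddle point. Let General X play route A with probability p; indifference gives 8p − 2(1−p) = −2p + 11(1−p), so p = 13/23.
Similarly General Y's optimal q on defend B is 13/23, and the value is 8·(13/23) + (-2)·(10/23) = 84/23.

84/23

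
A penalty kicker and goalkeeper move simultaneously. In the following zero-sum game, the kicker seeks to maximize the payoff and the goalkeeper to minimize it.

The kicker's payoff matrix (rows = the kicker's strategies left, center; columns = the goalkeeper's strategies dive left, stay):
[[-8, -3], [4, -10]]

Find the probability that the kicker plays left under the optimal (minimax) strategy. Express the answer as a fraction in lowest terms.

14/19

Row minima are -8 and -10, so the kicker's maximin is -8; column maxima are 4 and -3, so the goalkeeper's minimax is -3. These differ, so the equilibrium is in mixed strategies.
Let the kicker play left with probability p. The goalkeeper is indifferent when −8p + 4(1−p) = −3p − 10(1−p), giving p = 14/19.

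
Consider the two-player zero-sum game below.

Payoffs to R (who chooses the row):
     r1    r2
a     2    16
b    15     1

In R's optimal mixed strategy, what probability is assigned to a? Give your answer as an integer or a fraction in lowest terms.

Row minima are 2 and 1, so R's maximin is 2; column maxima are 15 and 16, so C's minimax is 15. These differ, so the equilibrium is in mixed strategies.
Let R play a with probability p. C is indifferent when 2p + 15(1−p) = 16p + (1−p), giving p = 1/2.

1/2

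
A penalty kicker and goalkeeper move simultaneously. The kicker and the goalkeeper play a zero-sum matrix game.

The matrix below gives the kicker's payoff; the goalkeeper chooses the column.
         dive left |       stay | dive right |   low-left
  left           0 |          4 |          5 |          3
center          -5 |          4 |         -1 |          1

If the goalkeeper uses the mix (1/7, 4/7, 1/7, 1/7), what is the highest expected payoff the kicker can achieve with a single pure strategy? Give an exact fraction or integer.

left: (0)·(1/7) + (4)·(4/7) + (5)·(1/7) + (3)·(1/7) = 24/7.
center: (-5)·(1/7) + (4)·(4/7) + (-1)·(1/7) + (1)·(1/7) = 11/7.
The best pure response is left with expected payoff 24/7.

24/7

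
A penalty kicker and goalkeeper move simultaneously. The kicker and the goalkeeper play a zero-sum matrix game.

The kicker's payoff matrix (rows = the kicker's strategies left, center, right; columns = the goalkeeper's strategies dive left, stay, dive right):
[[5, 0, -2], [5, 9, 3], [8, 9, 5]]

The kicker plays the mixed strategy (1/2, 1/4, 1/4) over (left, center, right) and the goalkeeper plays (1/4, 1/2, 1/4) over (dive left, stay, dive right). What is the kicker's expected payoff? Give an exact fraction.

63/16

Against (1/4, 1/2, 1/4), each row's expected payoff is left: 3/4; center: 13/2; right: 31/4.
Taking the (1/2, 1/4, 1/4)-weighted average: (1/2)·(3/4) + (1/4)·(13/2) + (1/4)·(31/4) = 63/16.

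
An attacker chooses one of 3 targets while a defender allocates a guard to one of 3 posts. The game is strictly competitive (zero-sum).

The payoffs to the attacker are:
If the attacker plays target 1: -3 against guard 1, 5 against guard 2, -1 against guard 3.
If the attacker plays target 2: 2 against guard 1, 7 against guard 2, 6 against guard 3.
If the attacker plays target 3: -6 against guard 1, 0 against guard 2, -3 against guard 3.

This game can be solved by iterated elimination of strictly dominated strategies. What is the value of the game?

Column guard 3 is strictly dominated by guard 1 for the defender (-3<-1, 2<6, -6<-3); eliminate guard 3.
Row target 1 is strictly dominated by row target 2 (2>-3, 7>5); eliminate target 1.
Row target 3 is strictly dominated by row target 2 (2>-6, 7>0); eliminate target 3.
Column guard 2 is strictly dominated by guard 1 for the defender (2<7); eliminate guard 2.
Only (target 2, guard 1) remains, with payoff 2.

2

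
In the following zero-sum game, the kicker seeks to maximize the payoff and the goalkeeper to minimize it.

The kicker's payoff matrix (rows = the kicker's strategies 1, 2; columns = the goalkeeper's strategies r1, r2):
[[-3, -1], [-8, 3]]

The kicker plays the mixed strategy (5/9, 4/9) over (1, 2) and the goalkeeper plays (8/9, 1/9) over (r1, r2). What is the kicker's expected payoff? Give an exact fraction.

-41/9

Against (8/9, 1/9), each row's expected payoff is 1: -25/9; 2: -61/9.
Taking the (5/9, 4/9)-weighted average: (5/9)·(-25/9) + (4/9)·(-61/9) = -41/9.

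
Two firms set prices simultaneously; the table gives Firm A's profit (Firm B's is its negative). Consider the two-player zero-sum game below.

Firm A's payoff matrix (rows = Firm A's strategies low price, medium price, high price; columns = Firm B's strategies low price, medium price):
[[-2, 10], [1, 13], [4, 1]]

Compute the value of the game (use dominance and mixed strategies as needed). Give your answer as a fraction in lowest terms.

17/5

Row low price is strictly dominated by row medium price, so Firm A never plays it.
The remaining 2×2 game on (medium price, high price) × (low price, medium price) has no saddle point. Let Firm A play medium price with probability p; indifference gives p + 4(1−p) = 13p + (1−p), so p = 1/5.
Similarly Firm B's optimal q on low price is 4/5, and the value is 1·(4/5) + (13)·(1/5) = 17/5.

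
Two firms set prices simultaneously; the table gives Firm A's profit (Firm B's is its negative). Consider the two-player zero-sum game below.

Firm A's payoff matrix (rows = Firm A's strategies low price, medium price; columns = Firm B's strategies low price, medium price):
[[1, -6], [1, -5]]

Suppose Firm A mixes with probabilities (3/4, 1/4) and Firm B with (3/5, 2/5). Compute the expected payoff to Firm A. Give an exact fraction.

Against (3/5, 2/5), each row's expected payoff is low price: -9/5; medium price: -7/5.
Taking the (3/4, 1/4)-weighted average: (3/4)·(-9/5) + (1/4)·(-7/5) = -17/10.

-17/10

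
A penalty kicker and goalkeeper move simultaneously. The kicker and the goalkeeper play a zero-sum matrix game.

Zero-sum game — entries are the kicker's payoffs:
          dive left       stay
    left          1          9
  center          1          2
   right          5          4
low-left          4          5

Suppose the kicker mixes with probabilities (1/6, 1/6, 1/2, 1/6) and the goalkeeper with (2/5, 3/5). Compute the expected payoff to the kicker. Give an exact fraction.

Against (2/5, 3/5), each row's expected payoff is left: 29/5; center: 8/5; right: 22/5; low-left: 23/5.
Taking the (1/6, 1/6, 1/2, 1/6)-weighted average: (1/6)·(29/5) + (1/6)·(8/5) + (1/2)·(22/5) + (1/6)·(23/5) = 21/5.

21/5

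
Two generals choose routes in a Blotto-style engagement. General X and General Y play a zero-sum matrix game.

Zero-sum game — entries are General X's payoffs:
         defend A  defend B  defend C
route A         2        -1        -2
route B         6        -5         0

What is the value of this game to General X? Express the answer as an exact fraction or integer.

Column defend A is strictly dominated by defend C for General Y (it gives General X more in every row).
The remaining 2×2 game on (route A, route B) × (defend B, defend C) has no saddle point. Let General X play route A with probability p; indifference gives −p − 5(1−p) = −2p, so p = 5/6.
Similarly General Y's optimal q on defend B is 1/3, and the value is -1·(1/3) + (-2)·(2/3) = -5/3.

-5/3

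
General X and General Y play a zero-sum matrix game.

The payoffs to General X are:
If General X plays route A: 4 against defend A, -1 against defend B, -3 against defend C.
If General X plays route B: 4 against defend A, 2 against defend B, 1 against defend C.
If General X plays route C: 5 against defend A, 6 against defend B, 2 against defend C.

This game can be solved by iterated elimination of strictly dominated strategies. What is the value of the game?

2

Column defend A is strictly dominated by defend C for General Y (-3<4, 1<4, 2<5); eliminate defend A.
Row route A is strictly dominated by row route B (2>-1, 1>-3); eliminate route A.
Row route B is strictly dominated by row route C (6>2, 2>1); eliminate route B.
Column defend B is strictly dominated by defend C for General Y (2<6); eliminate defend B.
Only (route C, defend C) remains, with payoff 2.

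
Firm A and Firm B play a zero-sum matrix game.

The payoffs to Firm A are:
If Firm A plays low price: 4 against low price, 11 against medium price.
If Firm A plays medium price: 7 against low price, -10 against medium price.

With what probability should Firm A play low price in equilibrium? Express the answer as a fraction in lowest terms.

Row minima are 4 and -10, so Firm A's maximin is 4; column maxima are 7 and 11, so Firm B's minimax is 7. These differ, so the equilibrium is in mixed strategies.
Let Firm A play low price with probability p. Firm B is indifferent when 4p + 7(1−p) = 11p − 10(1−p), giving p = 17/24.

17/24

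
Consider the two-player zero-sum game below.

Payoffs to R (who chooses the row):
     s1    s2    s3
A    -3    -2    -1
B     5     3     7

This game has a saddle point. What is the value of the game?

3

Row minima: -3, 3 → R's maximin is 3.
Column maxima: 5, 3, 7 → C's minimax is 3.
They coincide at (B, s2), so the value is 3.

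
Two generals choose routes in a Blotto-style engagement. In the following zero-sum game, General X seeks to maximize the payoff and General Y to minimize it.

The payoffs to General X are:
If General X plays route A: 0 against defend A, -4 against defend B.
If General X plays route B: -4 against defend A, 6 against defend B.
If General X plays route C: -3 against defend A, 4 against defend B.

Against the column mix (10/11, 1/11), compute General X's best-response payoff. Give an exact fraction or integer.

-4/11

route A: (0)·(10/11) + (-4)·(1/11) = -4/11.
route B: (-4)·(10/11) + (6)·(1/11) = -34/11.
route C: (-3)·(10/11) + (4)·(1/11) = -26/11.
The best pure response is route A with expected payoff -4/11.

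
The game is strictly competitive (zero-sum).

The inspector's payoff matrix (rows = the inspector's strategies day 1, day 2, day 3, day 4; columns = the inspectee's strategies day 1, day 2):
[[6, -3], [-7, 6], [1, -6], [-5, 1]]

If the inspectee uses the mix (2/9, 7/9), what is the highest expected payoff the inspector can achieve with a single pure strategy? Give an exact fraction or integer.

day 1: (6)·(2/9) + (-3)·(7/9) = -1.
day 2: (-7)·(2/9) + (6)·(7/9) = 28/9.
day 3: (1)·(2/9) + (-6)·(7/9) = -40/9.
day 4: (-5)·(2/9) + (1)·(7/9) = -1/3.
The best pure response is day 2 with expected payoff 28/9.

28/9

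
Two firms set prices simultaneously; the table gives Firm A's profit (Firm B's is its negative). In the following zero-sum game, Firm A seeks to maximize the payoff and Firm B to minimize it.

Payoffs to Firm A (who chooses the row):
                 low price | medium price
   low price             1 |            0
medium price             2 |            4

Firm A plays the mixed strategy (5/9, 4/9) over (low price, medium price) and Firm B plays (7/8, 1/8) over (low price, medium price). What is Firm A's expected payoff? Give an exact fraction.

107/72

Against (7/8, 1/8), each row's expected payoff is low price: 7/8; medium price: 9/4.
Taking the (5/9, 4/9)-weighted average: (5/9)·(7/8) + (4/9)·(9/4) = 107/72.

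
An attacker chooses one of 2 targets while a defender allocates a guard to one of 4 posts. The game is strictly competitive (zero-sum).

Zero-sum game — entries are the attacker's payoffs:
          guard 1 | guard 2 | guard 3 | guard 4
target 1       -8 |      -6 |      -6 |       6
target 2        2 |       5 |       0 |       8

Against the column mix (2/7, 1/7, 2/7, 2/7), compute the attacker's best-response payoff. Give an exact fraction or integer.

25/7

target 1: (-8)·(2/7) + (-6)·(1/7) + (-6)·(2/7) + (6)·(2/7) = -22/7.
target 2: (2)·(2/7) + (5)·(1/7) + (0)·(2/7) + (8)·(2/7) = 25/7.
The best pure response is target 2 with expected payoff 25/7.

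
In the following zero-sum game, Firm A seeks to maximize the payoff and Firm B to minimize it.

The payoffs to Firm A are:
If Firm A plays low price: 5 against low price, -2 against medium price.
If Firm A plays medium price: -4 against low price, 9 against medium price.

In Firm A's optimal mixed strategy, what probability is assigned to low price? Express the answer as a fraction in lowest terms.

Row minima are -2 and -4, so Firm A's maximin is -2; column maxima are 5 and 9, so Firm B's minimax is 5. These differ, so the equilibrium is in mixed strategies.
Let Firm A play low price with probability p. Firm B is indifferent when 5p − 4(1−p) = −2p + 9(1−p), giving p = 13/20.

13/20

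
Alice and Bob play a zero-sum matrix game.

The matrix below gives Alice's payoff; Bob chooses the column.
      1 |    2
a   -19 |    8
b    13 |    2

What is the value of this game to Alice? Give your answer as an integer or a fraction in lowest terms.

71/19

Row minima are -19 and 2, so Alice's maximin is 2; column maxima are 13 and 8, so Bob's minimax is 8. These differ, so the equilibrium is in mixed strategies.
Let Alice play a with probability p. Bob is indifferent when −19p + 13(1−p) = 8p + 2(1−p), giving p = 11/38.
Let Bob play 1 with probability q. Alice is indifferent when −19q + 8(1−q) = 13q + 2(1−q), giving q = 3/19.
The value is -19·(3/19) + (8)·(16/19) = 71/19.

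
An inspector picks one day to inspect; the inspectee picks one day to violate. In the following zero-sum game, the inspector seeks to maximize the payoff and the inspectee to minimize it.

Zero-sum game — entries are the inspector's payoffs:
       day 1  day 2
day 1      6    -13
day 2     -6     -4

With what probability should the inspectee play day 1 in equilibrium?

3/7

Row minima are -13 and -6, so the inspector's maximin is -6; column maxima are 6 and -4, so the inspectee's minimax is -4. These differ, so the equilibrium is in mixed strategies.
Let the inspectee play day 1 with probability q. The inspector is indifferent when 6q − 13(1−q) = −6q − 4(1−q), giving q = 3/7.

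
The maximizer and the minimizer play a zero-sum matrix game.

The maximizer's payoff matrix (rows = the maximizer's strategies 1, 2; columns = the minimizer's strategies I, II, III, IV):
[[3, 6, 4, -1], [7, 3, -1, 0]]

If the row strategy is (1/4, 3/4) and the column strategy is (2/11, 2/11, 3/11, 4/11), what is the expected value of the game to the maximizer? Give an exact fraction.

7/4

Against (2/11, 2/11, 3/11, 4/11), each row's expected payoff is 1: 26/11; 2: 17/11.
Taking the (1/4, 3/4)-weighted average: (1/4)·(26/11) + (3/4)·(17/11) = 7/4.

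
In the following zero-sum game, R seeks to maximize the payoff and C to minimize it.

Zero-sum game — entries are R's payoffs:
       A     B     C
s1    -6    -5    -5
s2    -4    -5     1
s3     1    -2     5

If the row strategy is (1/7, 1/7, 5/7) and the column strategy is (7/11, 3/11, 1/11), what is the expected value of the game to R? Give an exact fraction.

-74/77

Against (7/11, 3/11, 1/11), each row's expected payoff is s1: -62/11; s2: -42/11; s3: 6/11.
Taking the (1/7, 1/7, 5/7)-weighted average: (1/7)·(-62/11) + (1/7)·(-42/11) + (5/7)·(6/11) = -74/77.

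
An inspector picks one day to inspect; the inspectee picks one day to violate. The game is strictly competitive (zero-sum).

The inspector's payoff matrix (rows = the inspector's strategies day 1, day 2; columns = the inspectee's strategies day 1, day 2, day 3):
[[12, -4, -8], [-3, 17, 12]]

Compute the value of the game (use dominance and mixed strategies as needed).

Column day 2 is strictly dominated by day 3 for the inspectee (it gives the inspector more in every row).
The remaining 2×2 game on (day 1, day 2) × (day 1, day 3) has no saddle point. Let the inspector play day 1 with probability p; indifference gives 12p − 3(1−p) = −8p + 12(1−p), so p = 3/7.
Similarly the inspectee's optimal q on day 1 is 4/7, and the value is 12·(4/7) + (-8)·(3/7) = 24/7.

24/7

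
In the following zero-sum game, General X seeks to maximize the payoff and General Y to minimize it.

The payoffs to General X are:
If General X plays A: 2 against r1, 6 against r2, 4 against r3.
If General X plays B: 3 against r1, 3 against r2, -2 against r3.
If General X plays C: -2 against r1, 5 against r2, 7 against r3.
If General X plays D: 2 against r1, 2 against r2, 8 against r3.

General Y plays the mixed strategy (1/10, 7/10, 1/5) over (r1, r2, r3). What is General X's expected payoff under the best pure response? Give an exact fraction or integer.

26/5

A: (2)·(1/10) + (6)·(7/10) + (4)·(1/5) = 26/5.
B: (3)·(1/10) + (3)·(7/10) + (-2)·(1/5) = 2.
C: (-2)·(1/10) + (5)·(7/10) + (7)·(1/5) = 47/10.
D: (2)·(1/10) + (2)·(7/10) + (8)·(1/5) = 16/5.
The best pure response is A with expected payoff 26/5.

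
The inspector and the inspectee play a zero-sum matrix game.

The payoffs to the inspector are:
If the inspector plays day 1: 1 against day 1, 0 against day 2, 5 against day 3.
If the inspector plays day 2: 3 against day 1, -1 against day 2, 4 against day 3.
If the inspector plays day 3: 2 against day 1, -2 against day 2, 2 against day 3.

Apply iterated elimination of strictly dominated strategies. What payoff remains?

0

Row day 3 is strictly dominated by row day 2 (3>2, -1>-2, 4>2); eliminate day 3.
Column day 1 is strictly dominated by day 2 for the inspectee (0<1, -1<3); eliminate day 1.
Row day 2 is strictly dominated by row day 1 (0>-1, 5>4); eliminate day 2.
Column day 3 is strictly dominated by day 2 for the inspectee (0<5); eliminate day 3.
Only (day 1, day 2) remains, with payoff 0.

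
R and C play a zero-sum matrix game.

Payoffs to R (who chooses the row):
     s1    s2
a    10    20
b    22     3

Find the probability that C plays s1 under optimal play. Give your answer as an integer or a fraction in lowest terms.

17/29

Row minima are 10 and 3, so R's maximin is 10; column maxima are 22 and 20, so C's minimax is 20. These differ, so the equilibrium is in mixed strategies.
Let C play s1 with probability q. R is indifferent when 10q + 20(1−q) = 22q + 3(1−q), giving q = 17/29.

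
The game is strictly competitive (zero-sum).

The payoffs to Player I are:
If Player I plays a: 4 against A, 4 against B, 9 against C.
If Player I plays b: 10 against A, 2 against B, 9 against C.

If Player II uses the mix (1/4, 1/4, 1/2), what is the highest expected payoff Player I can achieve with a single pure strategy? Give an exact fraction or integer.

15/2

a: (4)·(1/4) + (4)·(1/4) + (9)·(1/2) = 13/2.
b: (10)·(1/4) + (2)·(1/4) + (9)·(1/2) = 15/2.
The best pure response is b with expected payoff 15/2.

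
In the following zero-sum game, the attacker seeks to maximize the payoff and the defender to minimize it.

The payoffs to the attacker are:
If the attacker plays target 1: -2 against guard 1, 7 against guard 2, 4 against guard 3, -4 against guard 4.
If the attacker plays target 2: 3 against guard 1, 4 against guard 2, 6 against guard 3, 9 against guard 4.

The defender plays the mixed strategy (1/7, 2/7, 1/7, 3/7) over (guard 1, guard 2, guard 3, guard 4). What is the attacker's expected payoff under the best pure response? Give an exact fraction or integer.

44/7

target 1: (-2)·(1/7) + (7)·(2/7) + (4)·(1/7) + (-4)·(3/7) = 4/7.
target 2: (3)·(1/7) + (4)·(2/7) + (6)·(1/7) + (9)·(3/7) = 44/7.
The best pure response is target 2 with expected payoff 44/7.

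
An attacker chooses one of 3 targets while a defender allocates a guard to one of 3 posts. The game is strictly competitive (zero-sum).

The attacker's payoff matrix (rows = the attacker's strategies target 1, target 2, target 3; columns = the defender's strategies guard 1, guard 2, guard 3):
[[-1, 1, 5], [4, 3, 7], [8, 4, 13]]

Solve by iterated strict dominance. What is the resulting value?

4

Column guard 3 is strictly dominated by guard 1 for the defender (-1<5, 4<7, 8<13); eliminate guard 3.
Row target 1 is strictly dominated by row target 2 (4>-1, 3>1); eliminate target 1.
Column guard 1 is strictly dominated by guard 2 for the defender (3<4, 4<8); eliminate guard 1.
Row target 2 is strictly dominated by row target 3 (4>3); eliminate target 2.
Only (target 3, guard 2) remains, with payoff 4.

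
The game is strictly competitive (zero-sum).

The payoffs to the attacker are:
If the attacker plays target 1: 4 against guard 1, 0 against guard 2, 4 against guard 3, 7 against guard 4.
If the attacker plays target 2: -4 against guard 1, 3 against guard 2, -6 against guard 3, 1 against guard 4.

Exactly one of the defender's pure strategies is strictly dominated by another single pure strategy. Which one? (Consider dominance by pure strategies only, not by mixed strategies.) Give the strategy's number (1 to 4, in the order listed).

4

The defender prefers columns that give the attacker less. Compare guard 4 with guard 1: 4 < 7, -4 < 1.
So guard 1 strictly dominates guard 4 for the defender; guard 4 is strictly dominated.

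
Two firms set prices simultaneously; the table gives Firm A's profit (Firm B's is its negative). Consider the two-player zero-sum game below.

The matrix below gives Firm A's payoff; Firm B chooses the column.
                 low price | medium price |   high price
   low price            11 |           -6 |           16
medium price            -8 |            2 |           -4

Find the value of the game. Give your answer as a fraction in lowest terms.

-26/27

Column high price is strictly dominated by low price for Firm B (it gives Firm A more in every row).
The remaining 2×2 game on (low price, medium price) × (low price, medium price) has no saddle point. Let Firm A play low price with probability p; indifference gives 11p − 8(1−p) = −6p + 2(1−p), so p = 10/27.
Similarly Firm B's optimal q on low price is 8/27, and the value is 11·(8/27) + (-6)·(19/27) = -26/27.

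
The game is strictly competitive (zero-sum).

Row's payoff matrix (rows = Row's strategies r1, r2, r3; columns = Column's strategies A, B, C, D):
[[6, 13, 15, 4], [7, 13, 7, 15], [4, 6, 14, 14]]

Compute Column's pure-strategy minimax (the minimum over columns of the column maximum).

7

The worst case (largest entry) in each column is A: 7, B: 13, C: 15, D: 15.
The best (smallest) of these is 7.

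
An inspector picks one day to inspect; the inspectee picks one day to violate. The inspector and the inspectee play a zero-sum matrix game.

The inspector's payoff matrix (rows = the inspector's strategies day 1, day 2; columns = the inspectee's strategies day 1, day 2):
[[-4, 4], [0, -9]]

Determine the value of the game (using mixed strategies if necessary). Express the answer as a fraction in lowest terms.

-36/17

Row minima are -4 and -9, so the inspector's maximin is -4; column maxima are 0 and 4, so the inspectee's minimax is 0. These differ, so the equilibrium is in mixed strategies.
Let the inspector play day 1 with probability p. The inspectee is indifferent when −4p = 4p − 9(1−p), giving p = 9/17.
Let the inspectee play day 1 with probability q. The inspector is indifferent when −4q + 4(1−q) = −9(1−q), giving q = 13/17.
The value is -4·(13/17) + (4)·(4/17) = -36/17.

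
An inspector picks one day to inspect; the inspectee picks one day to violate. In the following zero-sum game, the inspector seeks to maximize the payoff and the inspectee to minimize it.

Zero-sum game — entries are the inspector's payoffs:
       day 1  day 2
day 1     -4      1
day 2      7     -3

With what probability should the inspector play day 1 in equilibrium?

Row minima are -4 and -3, so the inspector's maximin is -3; column maxima are 7 and 1, so the inspectee's minimax is 1. These differ, so the equilibrium is in mixed strategies.
Let the inspector play day 1 with probability p. The inspectee is indifferent when −4p + 7(1−p) = p − 3(1−p), giving p = 2/3.

2/3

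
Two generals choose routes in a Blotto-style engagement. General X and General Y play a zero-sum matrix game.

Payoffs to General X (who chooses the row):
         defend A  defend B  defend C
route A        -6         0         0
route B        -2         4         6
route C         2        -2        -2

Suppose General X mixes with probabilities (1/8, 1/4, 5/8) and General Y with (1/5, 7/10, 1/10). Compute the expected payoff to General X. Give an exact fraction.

-3/20

Against (1/5, 7/10, 1/10), each row's expected payoff is route A: -6/5; route B: 3; route C: -6/5.
Taking the (1/8, 1/4, 5/8)-weighted average: (1/8)·(-6/5) + (1/4)·(3) + (5/8)·(-6/5) = -3/20.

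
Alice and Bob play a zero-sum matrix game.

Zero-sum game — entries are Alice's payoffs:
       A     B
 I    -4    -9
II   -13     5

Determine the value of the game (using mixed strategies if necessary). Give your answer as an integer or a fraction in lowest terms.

Row minima are -9 and -13, so Alice's maximin is -9; column maxima are -4 and 5, so Bob's minimax is -4. These differ, so the equilibrium is in mixed strategies.
Let Alice play I with probability p. Bob is indifferent when −4p − 13(1−p) = −9p + 5(1−p), giving p = 18/23.
Let Bob play A with probability q. Alice is indifferent when −4q − 9(1−q) = −13q + 5(1−q), giving q = 14/23.
The value is -4·(14/23) + (-9)·(9/23) = -137/23.

-137/23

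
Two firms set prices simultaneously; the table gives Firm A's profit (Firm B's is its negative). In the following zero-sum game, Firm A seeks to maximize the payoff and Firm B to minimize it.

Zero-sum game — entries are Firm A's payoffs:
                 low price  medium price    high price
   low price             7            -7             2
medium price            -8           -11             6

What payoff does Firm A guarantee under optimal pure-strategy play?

Row minima: -7, -11 → Firm A's maximin is -7.
Column maxima: 7, -7, 6 → Firm B's minimax is -7.
They coincide at (low price, medium price), so the value is -7.

-7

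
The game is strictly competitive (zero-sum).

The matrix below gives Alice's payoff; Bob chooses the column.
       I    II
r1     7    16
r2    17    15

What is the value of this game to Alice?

167/11

Row minima are 7 and 15, so Alice's maximin is 15; column maxima are 17 and 16, so Bob's minimax is 16. These differ, so the equilibrium is in mixed strategies.
Let Alice play r1 with probability p. Bob is indifferent when 7p + 17(1−p) = 16p + 15(1−p), giving p = 2/11.
Let Bob play I with probability q. Alice is indifferent when 7q + 16(1−q) = 17q + 15(1−q), giving q = 1/11.
The value is 7·(1/11) + (16)·(10/11) = 167/11.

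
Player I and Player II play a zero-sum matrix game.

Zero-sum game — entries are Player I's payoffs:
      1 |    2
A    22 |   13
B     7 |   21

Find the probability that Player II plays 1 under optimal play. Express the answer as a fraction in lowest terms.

Row minima are 13 and 7, so Player I's maximin is 13; column maxima are 22 and 21, so Player II's minimax is 21. These differ, so the equilibrium is in mixed strategies.
Let Player II play 1 with probability q. Player I is indifferent when 22q + 13(1−q) = 7q + 21(1−q), giving q = 8/23.

8/23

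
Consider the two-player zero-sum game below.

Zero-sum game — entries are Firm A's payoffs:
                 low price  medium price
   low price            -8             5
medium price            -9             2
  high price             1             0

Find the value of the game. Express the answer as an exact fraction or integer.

5/14

Row medium price is strictly dominated by row low price, so Firm A never plays it.
The remaining 2×2 game on (low price, high price) × (low price, medium price) has no saddle point. Let Firm A play low price with probability p; indifference gives −8p + (1−p) = 5p, so p = 1/14.
Similarly Firm B's optimal q on low price is 5/14, and the value is -8·(5/14) + (5)·(9/14) = 5/14.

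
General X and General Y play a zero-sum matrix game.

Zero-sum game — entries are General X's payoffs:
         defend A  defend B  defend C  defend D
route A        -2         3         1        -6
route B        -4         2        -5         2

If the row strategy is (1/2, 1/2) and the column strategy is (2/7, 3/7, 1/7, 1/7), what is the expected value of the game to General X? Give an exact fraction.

Against (2/7, 3/7, 1/7, 1/7), each row's expected payoff is route A: 0; route B: -5/7.
Taking the (1/2, 1/2)-weighted average: (1/2)·(0) + (1/2)·(-5/7) = -5/14.

-5/14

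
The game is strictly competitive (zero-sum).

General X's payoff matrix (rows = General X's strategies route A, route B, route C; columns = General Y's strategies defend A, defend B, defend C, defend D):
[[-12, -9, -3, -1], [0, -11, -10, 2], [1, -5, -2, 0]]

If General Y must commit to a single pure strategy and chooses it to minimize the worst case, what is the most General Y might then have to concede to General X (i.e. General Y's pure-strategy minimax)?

The worst case (largest entry) in each column is defend A: 1, defend B: -5, defend C: -2, defend D: 2.
The best (smallest) of these is -5.

-5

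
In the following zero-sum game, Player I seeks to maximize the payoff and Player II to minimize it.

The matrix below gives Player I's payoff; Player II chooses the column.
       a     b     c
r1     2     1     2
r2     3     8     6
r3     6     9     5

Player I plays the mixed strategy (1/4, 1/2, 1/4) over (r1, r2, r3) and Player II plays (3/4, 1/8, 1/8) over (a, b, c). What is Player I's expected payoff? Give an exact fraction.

Against (3/4, 1/8, 1/8), each row's expected payoff is r1: 15/8; r2: 4; r3: 25/4.
Taking the (1/4, 1/2, 1/4)-weighted average: (1/4)·(15/8) + (1/2)·(4) + (1/4)·(25/4) = 129/32.

129/32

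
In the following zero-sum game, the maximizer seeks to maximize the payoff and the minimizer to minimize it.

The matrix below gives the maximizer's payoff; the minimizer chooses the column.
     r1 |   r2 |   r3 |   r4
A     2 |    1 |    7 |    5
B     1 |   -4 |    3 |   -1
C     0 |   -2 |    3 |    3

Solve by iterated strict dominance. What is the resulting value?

Column r4 is strictly dominated by r2 for the minimizer (1<5, -4<-1, -2<3); eliminate r4.
Row C is strictly dominated by row A (2>0, 1>-2, 7>3); eliminate C.
Row B is strictly dominated by row A (2>1, 1>-4, 7>3); eliminate B.
Column r1 is strictly dominated by r2 for the minimizer (1<2); eliminate r1.
Column r3 is strictly dominated by r2 for the minimizer (1<7); eliminate r3.
Only (A, r2) remains, with payoff 1.

1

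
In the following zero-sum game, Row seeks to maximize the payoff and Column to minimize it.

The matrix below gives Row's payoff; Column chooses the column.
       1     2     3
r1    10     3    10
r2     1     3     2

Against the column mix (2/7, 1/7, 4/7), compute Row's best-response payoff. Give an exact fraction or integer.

r1: (10)·(2/7) + (3)·(1/7) + (10)·(4/7) = 9.
r2: (1)·(2/7) + (3)·(1/7) + (2)·(4/7) = 13/7.
The best pure response is r1 with expected payoff 9.

9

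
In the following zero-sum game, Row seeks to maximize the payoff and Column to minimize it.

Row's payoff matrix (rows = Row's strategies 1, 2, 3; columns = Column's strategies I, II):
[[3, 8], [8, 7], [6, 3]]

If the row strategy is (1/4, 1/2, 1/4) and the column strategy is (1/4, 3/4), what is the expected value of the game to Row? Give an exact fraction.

Against (1/4, 3/4), each row's expected payoff is 1: 27/4; 2: 29/4; 3: 15/4.
Taking the (1/4, 1/2, 1/4)-weighted average: (1/4)·(27/4) + (1/2)·(29/4) + (1/4)·(15/4) = 25/4.

25/4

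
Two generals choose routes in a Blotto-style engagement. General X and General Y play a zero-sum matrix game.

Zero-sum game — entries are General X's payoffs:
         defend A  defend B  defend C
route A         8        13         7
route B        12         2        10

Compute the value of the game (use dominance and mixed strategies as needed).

Column defend A is strictly dominated by defend C for General Y (it gives General X more in every row).
The remaining 2×2 game on (route A, route B) × (defend B, defend C) has no saddle point. Let General X play route A with probability p; indifference gives 13p + 2(1−p) = 7p + 10(1−p), so p = 4/7.
Similarly General Y's optimal q on defend B is 3/14, and the value is 13·(3/14) + (7)·(11/14) = 58/7.

58/7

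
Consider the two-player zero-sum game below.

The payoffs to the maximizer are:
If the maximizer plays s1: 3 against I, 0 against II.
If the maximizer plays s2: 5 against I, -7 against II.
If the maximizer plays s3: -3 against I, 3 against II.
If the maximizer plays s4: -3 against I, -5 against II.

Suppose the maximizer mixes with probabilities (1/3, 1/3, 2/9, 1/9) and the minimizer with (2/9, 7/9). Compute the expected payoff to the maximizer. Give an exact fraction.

-110/81

Against (2/9, 7/9), each row's expected payoff is s1: 2/3; s2: -13/3; s3: 5/3; s4: -41/9.
Taking the (1/3, 1/3, 2/9, 1/9)-weighted average: (1/3)·(2/3) + (1/3)·(-13/3) + (2/9)·(5/3) + (1/9)·(-41/9) = -110/81.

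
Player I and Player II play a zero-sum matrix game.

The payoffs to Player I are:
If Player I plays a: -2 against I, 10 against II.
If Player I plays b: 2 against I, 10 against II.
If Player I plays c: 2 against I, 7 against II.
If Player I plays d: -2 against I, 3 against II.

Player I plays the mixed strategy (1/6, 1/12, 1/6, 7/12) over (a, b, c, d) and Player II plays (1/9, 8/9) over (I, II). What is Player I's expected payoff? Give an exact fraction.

Against (1/9, 8/9), each row's expected payoff is a: 26/3; b: 82/9; c: 58/9; d: 22/9.
Taking the (1/6, 1/12, 1/6, 7/12)-weighted average: (1/6)·(26/3) + (1/12)·(82/9) + (1/6)·(58/9) + (7/12)·(22/9) = 127/27.

127/27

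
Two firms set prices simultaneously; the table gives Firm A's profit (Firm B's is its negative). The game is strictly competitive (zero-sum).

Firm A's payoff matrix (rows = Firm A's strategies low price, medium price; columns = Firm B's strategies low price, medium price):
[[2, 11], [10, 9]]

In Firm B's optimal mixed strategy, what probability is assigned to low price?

1/5

Row minima are 2 and 9, so Firm A's maximin is 9; column maxima are 10 and 11, so Firm B's minimax is 10. These differ, so the equilibrium is in mixed strategies.
Let Firm B play low price with probability q. Firm A is indifferent when 2q + 11(1−q) = 10q + 9(1−q), giving q = 1/5.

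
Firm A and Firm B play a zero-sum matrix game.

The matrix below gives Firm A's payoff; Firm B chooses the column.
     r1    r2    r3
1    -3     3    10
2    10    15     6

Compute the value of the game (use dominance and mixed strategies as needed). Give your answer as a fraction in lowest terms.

118/17

Column r2 is strictly dominated by r1 for Firm B (it gives Firm A more in every row).
The remaining 2×2 game on (1, 2) × (r1, r3) has no saddle point. Let Firm A play 1 with probability p; indifference gives −3p + 10(1−p) = 10p + 6(1−p), so p = 4/17.
Similarly Firm B's optimal q on r1 is 4/17, and the value is -3·(4/17) + (10)·(13/17) = 118/17.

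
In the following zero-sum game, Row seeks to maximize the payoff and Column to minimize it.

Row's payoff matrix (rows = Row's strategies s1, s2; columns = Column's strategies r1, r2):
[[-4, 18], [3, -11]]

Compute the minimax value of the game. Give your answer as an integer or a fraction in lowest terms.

Row minima are -4 and -11, so Row's maximin is -4; column maxima are 3 and 18, so Column's minimax is 3. These differ, so the equilibrium is in mixed strategies.
Let Row play s1 with probability p. Column is indifferent when −4p + 3(1−p) = 18p − 11(1−p), giving p = 7/18.
Let Column play r1 with probability q. Row is indifferent when −4q + 18(1−q) = 3q − 11(1−q), giving q = 29/36.
The value is -4·(29/36) + (18)·(7/36) = 5/18.

5/18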